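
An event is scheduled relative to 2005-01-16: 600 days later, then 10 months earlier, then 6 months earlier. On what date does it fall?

Advancing 600 days from January 16, 2005:
January has 31 days, so 31 − 16 = 15 days remain after January 16, 2005; 600 − 15 = 585 left.
February 2005 has 28 days (2005 is not a leap year): 585 − 28 = 557 left.
March 2005 has 31 days: 557 − 31 = 526 left.
April 2005 has 30 days: 526 − 30 = 496 left.
May 2005 has 31 days: 496 − 31 = 465 left.
June 2005 has 30 days: 465 − 30 = 435 left.
July 2005 has 31 days: 435 − 31 = 404 left.
August 2005 has 31 days: 404 − 31 = 373 left.
September 2005 has 30 days: 373 − 30 = 343 left.
October 2005 has 31 days: 343 − 31 = 312 left.
November 2005 has 30 days: 312 − 30 = 282 left.
December 2005 has 31 days: 282 − 31 = 251 left.
January 2006 has 31 days: 251 − 31 = 220 left.
February 2006 has 28 days (2006 is not a leap year): 220 − 28 = 192 left.
March 2006 has 31 days: 192 − 31 = 161 left.
April 2006 has 30 days: 161 − 30 = 131 left.
May 2006 has 31 days: 131 − 31 = 100 left.
June 2006 has 30 days: 100 − 30 = 70 left.
July 2006 has 31 days: 70 − 31 = 39 left.
August 2006 has 31 days: 39 − 31 = 8 left.
8 days into September 2006 → September 8, 2006.
Going back 10 months from September 8, 2006:
month 9 − 10 = -1, which is month 11 of year 2005 → November 2005.
Day 8 is valid in November, giving November 8, 2005.
Subtracting 6 months from November 8, 2005:
month 11 − 6 = 5 → May 2005.
Day 8 is valid in May, giving May 8, 2005.

May 8, 2005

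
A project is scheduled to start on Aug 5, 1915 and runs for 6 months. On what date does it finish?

February 5, 1916

Counting forward 6 months from August 5, 1915.
month 8 + 6 = 14, which is month 2 of year 1916 → February 1916.
Day 5 is valid in February, giving February 5, 1916.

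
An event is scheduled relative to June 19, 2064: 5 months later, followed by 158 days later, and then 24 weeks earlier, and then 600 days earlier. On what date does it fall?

Counting forward 5 months from June 19, 2064:
month 6 + 5 = 11 → November 2064.
Day 19 is valid in November, giving November 19, 2064.
Adding 158 days from November 19, 2064:
November has 30 days, so 30 − 19 = 11 days remain after November 19, 2064; 158 − 11 = 147 left.
December 2064 has 31 days: 147 − 31 = 116 left.
January 2065 has 31 days: 116 − 31 = 85 left.
February 2065 has 28 days (2065 is not a leap year): 85 − 28 = 57 left.
March 2065 has 31 days: 57 − 31 = 26 left.
26 days into April 2065 → April 26, 2065.
Counting back 24 weeks (= 168 days) from April 26, 2065:
Going back 26 days from April 26, 2065 reaches the end of the previous month; 168 − 26 = 142 left.
March 2065 has 31 days: 142 − 31 = 111 left.
February 2065 has 28 days (2065 is not a leap year): 111 − 28 = 83 left.
January 2065 has 31 days: 83 − 31 = 52 left.
December 2064 has 31 days: 52 − 31 = 21 left.
November 2064 has 30 days; 30 − 21 = 9 → November 9, 2064.
Subtracting 600 days from November 9, 2064:
Going back 9 days from November 9, 2064 reaches the end of the previous month; 600 − 9 = 591 left.
October 2064 has 31 days: 591 − 31 = 560 left.
September 2064 has 30 days: 560 − 30 = 530 left.
August 2064 has 31 days: 530 − 31 = 499 left.
July 2064 has 31 days: 499 − 31 = 468 left.
June 2064 has 30 days: 468 − 30 = 438 left.
May 2064 has 31 days: 438 − 31 = 407 left.
April 2064 has 30 days: 407 − 30 = 377 left.
March 2064 has 31 days: 377 − 31 = 346 left.
February 2064 has 29 days (2064 is a leap year): 346 − 29 = 317 left.
January 2064 has 31 days: 317 − 31 = 286 left.
December 2063 has 31 days: 286 − 31 = 255 left.
November 2063 has 30 days: 255 − 30 = 225 left.
October 2063 has 31 days: 225 − 31 = 194 left.
September 2063 has 30 days: 194 − 30 = 164 left.
August 2063 has 31 days: 164 − 31 = 133 left.
July 2063 has 31 days: 133 − 31 = 102 left.
June 2063 has 30 days: 102 − 30 = 72 left.
May 2063 has 31 days: 72 − 31 = 41 left.
April 2063 has 30 days: 41 − 30 = 11 left.
March 2063 has 31 days; 31 − 11 = 20 → March 20, 2063.

March 20, 2063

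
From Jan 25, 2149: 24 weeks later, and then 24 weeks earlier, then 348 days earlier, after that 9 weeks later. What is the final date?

Adding 24 weeks (= 168 days) from January 25, 2149:
January has 31 days, so 31 − 25 = 6 days remain after January 25, 2149; 168 − 6 = 162 left.
February 2149 has 28 days (2149 is not a leap year): 162 − 28 = 134 left.
March 2149 has 31 days: 134 − 31 = 103 left.
April 2149 has 30 days: 103 − 30 = 73 left.
May 2149 has 31 days: 73 − 31 = 42 left.
June 2149 has 30 days: 42 − 30 = 12 left.
12 days into July 2149 → July 12, 2149.
Going back 24 weeks (= 168 days) from July 12, 2149:
Going back 12 days from July 12, 2149 reaches the end of the previous month; 168 − 12 = 156 left.
June 2149 has 30 days: 156 − 30 = 126 left.
May 2149 has 31 days: 126 − 31 = 95 left.
April 2149 has 30 days: 95 − 30 = 65 left.
March 2149 has 31 days: 65 − 31 = 34 left.
February 2149 has 28 days (2149 is not a leap year): 34 − 28 = 6 left.
January 2149 has 31 days; 31 − 6 = 25 → January 25, 2149.
Going back 348 days from January 25, 2149:
Going back 25 days from January 25, 2149 reaches the end of the previous month; 348 − 25 = 323 left.
December 2148 has 31 days: 323 − 31 = 292 left.
November 2148 has 30 days: 292 − 30 = 262 left.
October 2148 has 31 days: 262 − 31 = 231 left.
September 2148 has 30 days: 231 − 30 = 201 left.
August 2148 has 31 days: 201 − 31 = 170 left.
July 2148 has 31 days: 170 − 31 = 139 left.
June 2148 has 30 days: 139 − 30 = 109 left.
May 2148 has 31 days: 109 − 31 = 78 left.
April 2148 has 30 days: 78 − 30 = 48 left.
March 2148 has 31 days: 48 − 31 = 17 left.
February 2148 has 29 days; 29 − 17 = 12 → February 12, 2148.
Counting forward 9 weeks (= 63 days) from February 12, 2148:
February has 29 days, so 29 − 12 = 17 days remain after February 12, 2148; 63 − 17 = 46 left.
March 2148 has 31 days: 46 − 31 = 15 left.
15 days into April 2148 → April 15, 2148.

April 15, 2148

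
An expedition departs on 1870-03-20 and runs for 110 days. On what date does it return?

July 8, 1870

Counting forward 110 days from March 20, 1870.
March has 31 days, so 31 − 20 = 11 days remain after March 20, 1870; 110 − 11 = 99 left.
April 1870 has 30 days: 99 − 30 = 69 left.
May 1870 has 31 days: 69 − 31 = 38 left.
June 1870 has 30 days: 38 − 30 = 8 left.
8 days into July 1870 → July 8, 1870.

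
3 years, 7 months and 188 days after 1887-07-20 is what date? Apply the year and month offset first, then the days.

Advancing 3 years, 7 months and 188 days from July 20, 1887: first the month/year part, then the days.
+3 years → 1890; month 7 + 7 = 14, which is month 2 of year 1891 → February 1891.
Day 20 is valid in February, giving February 20, 1891.
Now add 188 days from February 20, 1891.
February has 28 days, so 28 − 20 = 8 days remain after February 20, 1891; 188 − 8 = 180 left.
March 1891 has 31 days: 180 − 31 = 149 left.
April 1891 has 30 days: 149 − 30 = 119 left.
May 1891 has 31 days: 119 − 31 = 88 left.
June 1891 has 30 days: 88 − 30 = 58 left.
July 1891 has 31 days: 58 − 31 = 27 left.
27 days into August 1891 → August 27, 1891.

August 27, 1891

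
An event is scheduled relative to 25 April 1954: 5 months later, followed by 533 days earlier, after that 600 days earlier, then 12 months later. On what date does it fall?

Advancing 5 months from April 25, 1954:
month 4 + 5 = 9 → September 1954.
Day 25 is valid in September, giving September 25, 1954.
Subtracting 533 days from September 25, 1954:
Going back 25 days from September 25, 1954 reaches the end of the previous month; 533 − 25 = 508 left.
August 1954 has 31 days: 508 − 31 = 477 left.
July 1954 has 31 days: 477 − 31 = 446 left.
June 1954 has 30 days: 446 − 30 = 416 left.
May 1954 has 31 days: 416 − 31 = 385 left.
April 1954 has 30 days: 385 − 30 = 355 left.
March 1954 has 31 days: 355 − 31 = 324 left.
February 1954 has 28 days (1954 is not a leap year): 324 − 28 = 296 left.
January 1954 has 31 days: 296 − 31 = 265 left.
December 1953 has 31 days: 265 − 31 = 234 left.
November 1953 has 30 days: 234 − 30 = 204 left.
October 1953 has 31 days: 204 − 31 = 173 left.
September 1953 has 30 days: 173 − 30 = 143 left.
August 1953 has 31 days: 143 − 31 = 112 left.
July 1953 has 31 days: 112 − 31 = 81 left.
June 1953 has 30 days: 81 − 30 = 51 left.
May 1953 has 31 days: 51 − 31 = 20 left.
April 1953 has 30 days; 30 − 20 = 10 → April 10, 1953.
Going back 600 days from April 10, 1953:
Going back 10 days from April 10, 1953 reaches the end of the previous month; 600 − 10 = 590 left.
March 1953 has 31 days: 590 − 31 = 559 left.
February 1953 has 28 days (1953 is not a leap year): 559 − 28 = 531 left.
January 1953 has 31 days: 531 − 31 = 500 left.
December 1952 has 31 days: 500 − 31 = 469 left.
November 1952 has 30 days: 469 − 30 = 439 left.
October 1952 has 31 days: 439 − 31 = 408 left.
September 1952 has 30 days: 408 − 30 = 378 left.
August 1952 has 31 days: 378 − 31 = 347 left.
July 1952 has 31 days: 347 − 31 = 316 left.
June 1952 has 30 days: 316 − 30 = 286 left.
May 1952 has 31 days: 286 − 31 = 255 left.
April 1952 has 30 days: 255 − 30 = 225 left.
March 1952 has 31 days: 225 − 31 = 194 left.
February 1952 has 29 days (1952 is a leap year): 194 − 29 = 165 left.
January 1952 has 31 days: 165 − 31 = 134 left.
December 1951 has 31 days: 134 − 31 = 103 left.
November 1951 has 30 days: 103 − 30 = 73 left.
October 1951 has 31 days: 73 − 31 = 42 left.
September 1951 has 30 days: 42 − 30 = 12 left.
August 1951 has 31 days; 31 − 12 = 19 → August 19, 1951.
Advancing 12 months from August 19, 1951:
month 8 + 12 = 20, which is month 8 of year 1952 → August 1952.
Day 19 is valid in August, giving August 19, 1952.

August 19, 1952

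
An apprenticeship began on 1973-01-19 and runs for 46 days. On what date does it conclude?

March 6, 1973

Adding 46 days from January 19, 1973.
January has 31 days, so 31 − 19 = 12 days remain after January 19, 1973; 46 − 12 = 34 left.
February 1973 has 28 days (1973 is not a leap year): 34 − 28 = 6 left.
6 days into March 1973 → March 6, 1973.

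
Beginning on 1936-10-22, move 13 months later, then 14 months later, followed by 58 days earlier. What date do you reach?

Adding 13 months from October 22, 1936:
month 10 + 13 = 23, which is month 11 of year 1937 → November 1937.
Day 22 is valid in November, giving November 22, 1937.
Adding 14 months from November 22, 1937:
month 11 + 14 = 25, which is month 1 of year 1939 → January 1939.
Day 22 is valid in January, giving January 22, 1939.
Subtracting 58 days from January 22, 1939:
Going back 22 days from January 22, 1939 reaches the end of the previous month; 58 − 22 = 36 left.
December 1938 has 31 days: 36 − 31 = 5 left.
November 1938 has 30 days; 30 − 5 = 25 → November 25, 1938.

November 25, 1938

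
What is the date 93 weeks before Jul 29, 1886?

Subtracting 93 weeks = 651 days from July 29, 1886.
Going back 29 days from July 29, 1886 reaches the end of the previous month; 651 − 29 = 622 left.
June 1886 has 30 days: 622 − 30 = 592 left.
May 1886 has 31 days: 592 − 31 = 561 left.
April 1886 has 30 days: 561 − 30 = 531 left.
March 1886 has 31 days: 531 − 31 = 500 left.
February 1886 has 28 days (1886 is not a leap year): 500 − 28 = 472 left.
January 1886 has 31 days: 472 − 31 = 441 left.
December 1885 has 31 days: 441 − 31 = 410 left.
November 1885 has 30 days: 410 − 30 = 380 left.
October 1885 has 31 days: 380 − 31 = 349 left.
September 1885 has 30 days: 349 − 30 = 319 left.
August 1885 has 31 days: 319 − 31 = 288 left.
July 1885 has 31 days: 288 − 31 = 257 left.
June 1885 has 30 days: 257 − 30 = 227 left.
May 1885 has 31 days: 227 − 31 = 196 left.
April 1885 has 30 days: 196 − 30 = 166 left.
March 1885 has 31 days: 166 − 31 = 135 left.
February 1885 has 28 days (1885 is not a leap year): 135 − 28 = 107 left.
January 1885 has 31 days: 107 − 31 = 76 left.
December 1884 has 31 days: 76 − 31 = 45 left.
November 1884 has 30 days: 45 − 30 = 15 left.
October 1884 has 31 days; 31 − 15 = 16 → October 16, 1884.

October 16, 1884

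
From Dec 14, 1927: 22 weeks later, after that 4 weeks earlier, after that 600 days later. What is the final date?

Advancing 22 weeks (= 154 days) from December 14, 1927:
December has 31 days, so 31 − 14 = 17 days remain after December 14, 1927; 154 − 17 = 137 left.
January 1928 has 31 days: 137 − 31 = 106 left.
February 1928 has 29 days (1928 is a leap year): 106 − 29 = 77 left.
March 1928 has 31 days: 77 − 31 = 46 left.
April 1928 has 30 days: 46 − 30 = 16 left.
16 days into May 1928 → May 16, 1928.
Subtracting 4 weeks (= 28 days) from May 16, 1928:
Going back 16 days from May 16, 1928 reaches the end of the previous month; 28 − 16 = 12 left.
April 1928 has 30 days; 30 − 12 = 18 → April 18, 1928.
Adding 600 days from April 18, 1928:
April has 30 days, so 30 − 18 = 12 days remain after April 18, 1928; 600 − 12 = 588 left.
May 1928 has 31 days: 588 − 31 = 557 left.
June 1928 has 30 days: 557 − 30 = 527 left.
July 1928 has 31 days: 527 − 31 = 496 left.
August 1928 has 31 days: 496 − 31 = 465 left.
September 1928 has 30 days: 465 − 30 = 435 left.
October 1928 has 31 days: 435 − 31 = 404 left.
November 1928 has 30 days: 404 − 30 = 374 left.
December 1928 has 31 days: 374 − 31 = 343 left.
January 1929 has 31 days: 343 − 31 = 312 left.
February 1929 has 28 days (1929 is not a leap year): 312 − 28 = 284 left.
March 1929 has 31 days: 284 − 31 = 253 left.
April 1929 has 30 days: 253 − 30 = 223 left.
May 1929 has 31 days: 223 − 31 = 192 left.
June 1929 has 30 days: 192 − 30 = 162 left.
July 1929 has 31 days: 162 − 31 = 131 left.
August 1929 has 31 days: 131 − 31 = 100 left.
September 1929 has 30 days: 100 − 30 = 70 left.
October 1929 has 31 days: 70 − 31 = 39 left.
November 1929 has 30 days: 39 − 30 = 9 left.
9 days into December 1929 → December 9, 1929.

December 9, 1929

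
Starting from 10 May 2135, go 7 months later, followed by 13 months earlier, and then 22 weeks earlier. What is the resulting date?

June 9, 2134

Counting forward 7 months from May 10, 2135:
month 5 + 7 = 12 → December 2135.
Day 10 is valid in December, giving December 10, 2135.
Counting back 13 months from December 10, 2135:
month 12 − 13 = -1, which is month 11 of year 2134 → November 2134.
Day 10 is valid in November, giving November 10, 2134.
Subtracting 22 weeks (= 154 days) from November 10, 2134:
Going back 10 days from November 10, 2134 reaches the end of the previous month; 154 − 10 = 144 left.
October 2134 has 31 days: 144 − 31 = 113 left.
September 2134 has 30 days: 113 − 30 = 83 left.
August 2134 has 31 days: 83 − 31 = 52 left.
July 2134 has 31 days: 52 − 31 = 21 left.
June 2134 has 30 days; 30 − 21 = 9 → June 9, 2134.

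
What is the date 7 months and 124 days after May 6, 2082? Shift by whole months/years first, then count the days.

April 9, 2083

Adding 7 months and 124 days from May 6, 2082: first the month/year part, then the days.
month 5 + 7 = 12 → December 2082.
Day 6 is valid in December, giving December 6, 2082.
Now add 124 days from December 6, 2082.
December has 31 days, so 31 − 6 = 25 days remain after December 6, 2082; 124 − 25 = 99 left.
January 2083 has 31 days: 99 − 31 = 68 left.
February 2083 has 28 days (2083 is not a leap year): 68 − 28 = 40 left.
March 2083 has 31 days: 40 − 31 = 9 left.
9 days into April 2083 → April 9, 2083.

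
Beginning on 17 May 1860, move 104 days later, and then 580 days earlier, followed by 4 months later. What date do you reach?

Counting forward 104 days from May 17, 1860:
May has 31 days, so 31 − 17 = 14 days remain after May 17, 1860; 104 − 14 = 90 left.
June 1860 has 30 days: 90 − 30 = 60 left.
July 1860 has 31 days: 60 − 31 = 29 left.
29 days into August 1860 → August 29, 1860.
Going back 580 days from August 29, 1860:
Going back 29 days from August 29, 1860 reaches the end of the previous month; 580 − 29 = 551 left.
July 1860 has 31 days: 551 − 31 = 520 left.
June 1860 has 30 days: 520 − 30 = 490 left.
May 1860 has 31 days: 490 − 31 = 459 left.
April 1860 has 30 days: 459 − 30 = 429 left.
March 1860 has 31 days: 429 − 31 = 398 left.
February 1860 has 29 days (1860 is a leap year): 398 − 29 = 369 left.
January 1860 has 31 days: 369 − 31 = 338 left.
December 1859 has 31 days: 338 − 31 = 307 left.
November 1859 has 30 days: 307 − 30 = 277 left.
October 1859 has 31 days: 277 − 31 = 246 left.
September 1859 has 30 days: 246 − 30 = 216 left.
August 1859 has 31 days: 216 − 31 = 185 left.
July 1859 has 31 days: 185 − 31 = 154 left.
June 1859 has 30 days: 154 − 30 = 124 left.
May 1859 has 31 days: 124 − 31 = 93 left.
April 1859 has 30 days: 93 − 30 = 63 left.
March 1859 has 31 days: 63 − 31 = 32 left.
February 1859 has 28 days (1859 is not a leap year): 32 − 28 = 4 left.
January 1859 has 31 days; 31 − 4 = 27 → January 27, 1859.
Advancing 4 months from January 27, 1859:
month 1 + 4 = 5 → May 1859.
Day 27 is valid in May, giving May 27, 1859.

May 27, 1859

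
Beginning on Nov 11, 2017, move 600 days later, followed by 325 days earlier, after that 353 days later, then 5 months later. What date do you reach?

January 1, 2020

Advancing 600 days from November 11, 2017:
November has 30 days, so 30 − 11 = 19 days remain after November 11, 2017; 600 − 19 = 581 left.
December 2017 has 31 days: 581 − 31 = 550 left.
January 2018 has 31 days: 550 − 31 = 519 left.
February 2018 has 28 days (2018 is not a leap year): 519 − 28 = 491 left.
March 2018 has 31 days: 491 − 31 = 460 left.
April 2018 has 30 days: 460 − 30 = 430 left.
May 2018 has 31 days: 430 − 31 = 399 left.
June 2018 has 30 days: 399 − 30 = 369 left.
July 2018 has 31 days: 369 − 31 = 338 left.
August 2018 has 31 days: 338 − 31 = 307 left.
September 2018 has 30 days: 307 − 30 = 277 left.
October 2018 has 31 days: 277 − 31 = 246 left.
November 2018 has 30 days: 246 − 30 = 216 left.
December 2018 has 31 days: 216 − 31 = 185 left.
January 2019 has 31 days: 185 − 31 = 154 left.
February 2019 has 28 days (2019 is not a leap year): 154 − 28 = 126 left.
March 2019 has 31 days: 126 − 31 = 95 left.
April 2019 has 30 days: 95 − 30 = 65 left.
May 2019 has 31 days: 65 − 31 = 34 left.
June 2019 has 30 days: 34 − 30 = 4 left.
4 days into July 2019 → July 4, 2019.
Counting back 325 days from July 4, 2019:
Going back 4 days from July 4, 2019 reaches the end of the previous month; 325 − 4 = 321 left.
June 2019 has 30 days: 321 − 30 = 291 left.
May 2019 has 31 days: 291 − 31 = 260 left.
April 2019 has 30 days: 260 − 30 = 230 left.
March 2019 has 31 days: 230 − 31 = 199 left.
February 2019 has 28 days (2019 is not a leap year): 199 − 28 = 171 left.
January 2019 has 31 days: 171 − 31 = 140 left.
December 2018 has 31 days: 140 − 31 = 109 left.
November 2018 has 30 days: 109 − 30 = 79 left.
October 2018 has 31 days: 79 − 31 = 48 left.
September 2018 has 30 days: 48 − 30 = 18 left.
August 2018 has 31 days; 31 − 18 = 13 → August 13, 2018.
Counting forward 353 days from August 13, 2018:
August has 31 days, so 31 − 13 = 18 days remain after August 13, 2018; 353 − 18 = 335 left.
September 2018 has 30 days: 335 − 30 = 305 left.
October 2018 has 31 days: 305 − 31 = 274 left.
November 2018 has 30 days: 274 − 30 = 244 left.
December 2018 has 31 days: 244 − 31 = 213 left.
January 2019 has 31 days: 213 − 31 = 182 left.
February 2019 has 28 days (2019 is not a leap year): 182 − 28 = 154 left.
March 2019 has 31 days: 154 − 31 = 123 left.
April 2019 has 30 days: 123 − 30 = 93 left.
May 2019 has 31 days: 93 − 31 = 62 left.
June 2019 has 30 days: 62 − 30 = 32 left.
July 2019 has 31 days: 32 − 31 = 1 left.
1 day into August 2019 → August 1, 2019.
Adding 5 months from August 1, 2019:
month 8 + 5 = 13, which is month 1 of year 2020 → January 2020.
Day 1 is valid in January, giving January 1, 2020.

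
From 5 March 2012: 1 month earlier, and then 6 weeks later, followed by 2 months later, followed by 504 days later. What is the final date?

October 4, 2013

Subtracting 1 month from March 5, 2012:
month 3 − 1 = 2 → February 2012.
Day 5 is valid in February, giving February 5, 2012.
Advancing 6 weeks (= 42 days) from February 5, 2012:
February has 29 days, so 29 − 5 = 24 days remain after February 5, 2012; 42 − 24 = 18 left.
18 days into March 2012 → March 18, 2012.
Counting forward 2 months from March 18, 2012:
month 3 + 2 = 5 → May 2012.
Day 18 is valid in May, giving May 18, 2012.
Adding 504 days from May 18, 2012:
May has 31 days, so 31 − 18 = 13 days remain after May 18, 2012; 504 − 13 = 491 left.
June 2012 has 30 days: 491 − 30 = 461 left.
July 2012 has 31 days: 461 − 31 = 430 left.
August 2012 has 31 days: 430 − 31 = 399 left.
September 2012 has 30 days: 399 − 30 = 369 left.
October 2012 has 31 days: 369 − 31 = 338 left.
November 2012 has 30 days: 338 − 30 = 308 left.
December 2012 has 31 days: 308 − 31 = 277 left.
January 2013 has 31 days: 277 − 31 = 246 left.
February 2013 has 28 days (2013 is not a leap year): 246 − 28 = 218 left.
March 2013 has 31 days: 218 − 31 = 187 left.
April 2013 has 30 days: 187 − 30 = 157 left.
May 2013 has 31 days: 157 − 31 = 126 left.
June 2013 has 30 days: 126 − 30 = 96 left.
July 2013 has 31 days: 96 − 31 = 65 left.
August 2013 has 31 days: 65 − 31 = 34 left.
September 2013 has 30 days: 34 − 30 = 4 left.
4 days into October 2013 → October 4, 2013.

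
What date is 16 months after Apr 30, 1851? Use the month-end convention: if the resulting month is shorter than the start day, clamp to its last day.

August 30, 1852

Advancing 16 months from April 30, 1851.
month 4 + 16 = 20, which is month 8 of year 1852 → August 1852.
Day 30 is valid in August, giving August 30, 1852.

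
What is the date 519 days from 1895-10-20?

March 22, 1897

Counting forward 519 days from October 20, 1895.
October has 31 days, so 31 − 20 = 11 days remain after October 20, 1895; 519 − 11 = 508 left.
November 1895 has 30 days: 508 − 30 = 478 left.
December 1895 has 31 days: 478 − 31 = 447 left.
January 1896 has 31 days: 447 − 31 = 416 left.
February 1896 has 29 days (1896 is a leap year): 416 − 29 = 387 left.
March 1896 has 31 days: 387 − 31 = 356 left.
April 1896 has 30 days: 356 − 30 = 326 left.
May 1896 has 31 days: 326 − 31 = 295 left.
June 1896 has 30 days: 295 − 30 = 265 left.
July 1896 has 31 days: 265 − 31 = 234 left.
August 1896 has 31 days: 234 − 31 = 203 left.
September 1896 has 30 days: 203 − 30 = 173 left.
October 1896 has 31 days: 173 − 31 = 142 left.
November 1896 has 30 days: 142 − 30 = 112 left.
December 1896 has 31 days: 112 − 31 = 81 left.
January 1897 has 31 days: 81 − 31 = 50 left.
February 1897 has 28 days (1897 is not a leap year): 50 − 28 = 22 left.
22 days into March 1897 → March 22, 1897.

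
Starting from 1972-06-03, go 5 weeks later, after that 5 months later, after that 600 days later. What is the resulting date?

July 31, 1974

Adding 5 weeks (= 35 days) from June 3, 1972:
June has 30 days, so 30 − 3 = 27 days remain after June 3, 1972; 35 − 27 = 8 left.
8 days into July 1972 → July 8, 1972.
Adding 5 months from July 8, 1972:
month 7 + 5 = 12 → December 1972.
Day 8 is valid in December, giving December 8, 1972.
Counting forward 600 days from December 8, 1972:
December has 31 days, so 31 − 8 = 23 days remain after December 8, 1972; 600 − 23 = 577 left.
January 1973 has 31 days: 577 − 31 = 546 left.
February 1973 has 28 days (1973 is not a leap year): 546 − 28 = 518 left.
March 1973 has 31 days: 518 − 31 = 487 left.
April 1973 has 30 days: 487 − 30 = 457 left.
May 1973 has 31 days: 457 − 31 = 426 left.
June 1973 has 30 days: 426 − 30 = 396 left.
July 1973 has 31 days: 396 − 31 = 365 left.
August 1973 has 31 days: 365 − 31 = 334 left.
September 1973 has 30 days: 334 − 30 = 304 left.
October 1973 has 31 days: 304 − 31 = 273 left.
November 1973 has 30 days: 273 − 30 = 243 left.
December 1973 has 31 days: 243 − 31 = 212 left.
January 1974 has 31 days: 212 − 31 = 181 left.
February 1974 has 28 days (1974 is not a leap year): 181 − 28 = 153 left.
March 1974 has 31 days: 153 − 31 = 122 left.
April 1974 has 30 days: 122 − 30 = 92 left.
May 1974 has 31 days: 92 − 31 = 61 left.
June 1974 has 30 days: 61 − 30 = 31 left.
31 days into July 1974 → July 31, 1974.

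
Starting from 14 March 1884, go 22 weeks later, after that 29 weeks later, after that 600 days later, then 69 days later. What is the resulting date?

January 4, 1887

Counting forward 22 weeks (= 154 days) from March 14, 1884:
March has 31 days, so 31 − 14 = 17 days remain after March 14, 1884; 154 − 17 = 137 left.
April 1884 has 30 days: 137 − 30 = 107 left.
May 1884 has 31 days: 107 − 31 = 76 left.
June 1884 has 30 days: 76 − 30 = 46 left.
July 1884 has 31 days: 46 − 31 = 15 left.
15 days into August 1884 → August 15, 1884.
Counting forward 29 weeks (= 203 days) from August 15, 1884:
August has 31 days, so 31 − 15 = 16 days remain after August 15, 1884; 203 − 16 = 187 left.
September 1884 has 30 days: 187 − 30 = 157 left.
October 1884 has 31 days: 157 − 31 = 126 left.
November 1884 has 30 days: 126 − 30 = 96 left.
December 1884 has 31 days: 96 − 31 = 65 left.
January 1885 has 31 days: 65 − 31 = 34 left.
February 1885 has 28 days (1885 is not a leap year): 34 − 28 = 6 left.
6 days into March 1885 → March 6, 1885.
Adding 600 days from March 6, 1885:
March has 31 days, so 31 − 6 = 25 days remain after March 6, 1885; 600 − 25 = 575 left.
April 1885 has 30 days: 575 − 30 = 545 left.
May 1885 has 31 days: 545 − 31 = 514 left.
June 1885 has 30 days: 514 − 30 = 484 left.
July 1885 has 31 days: 484 − 31 = 453 left.
August 1885 has 31 days: 453 − 31 = 422 left.
September 1885 has 30 days: 422 − 30 = 392 left.
October 1885 has 31 days: 392 − 31 = 361 left.
November 1885 has 30 days: 361 − 30 = 331 left.
December 1885 has 31 days: 331 − 31 = 300 left.
January 1886 has 31 days: 300 − 31 = 269 left.
February 1886 has 28 days (1886 is not a leap year): 269 − 28 = 241 left.
March 1886 has 31 days: 241 − 31 = 210 left.
April 1886 has 30 days: 210 − 30 = 180 left.
May 1886 has 31 days: 180 − 31 = 149 left.
June 1886 has 30 days: 149 − 30 = 119 left.
July 1886 has 31 days: 119 − 31 = 88 left.
August 1886 has 31 days: 88 − 31 = 57 left.
September 1886 has 30 days: 57 − 30 = 27 left.
27 days into October 1886 → October 27, 1886.
Adding 69 days from October 27, 1886:
October has 31 days, so 31 − 27 = 4 days remain after October 27, 1886; 69 − 4 = 65 left.
November 1886 has 30 days: 65 − 30 = 35 left.
December 1886 has 31 days: 35 − 31 = 4 left.
4 days into January 1887 → January 4, 1887.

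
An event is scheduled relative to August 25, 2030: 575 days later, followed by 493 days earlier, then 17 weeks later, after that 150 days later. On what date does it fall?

Adding 575 days from August 25, 2030:
August has 31 days, so 31 − 25 = 6 days remain after August 25, 2030; 575 − 6 = 569 left.
September 2030 has 30 days: 569 − 30 = 539 left.
October 2030 has 31 days: 539 − 31 = 508 left.
November 2030 has 30 days: 508 − 30 = 478 left.
December 2030 has 31 days: 478 − 31 = 447 left.
January 2031 has 31 days: 447 − 31 = 416 left.
February 2031 has 28 days (2031 is not a leap year): 416 − 28 = 388 left.
March 2031 has 31 days: 388 − 31 = 357 left.
April 2031 has 30 days: 357 − 30 = 327 left.
May 2031 has 31 days: 327 − 31 = 296 left.
June 2031 has 30 days: 296 − 30 = 266 left.
July 2031 has 31 days: 266 − 31 = 235 left.
August 2031 has 31 days: 235 − 31 = 204 left.
September 2031 has 30 days: 204 − 30 = 174 left.
October 2031 has 31 days: 174 − 31 = 143 left.
November 2031 has 30 days: 143 − 30 = 113 left.
December 2031 has 31 days: 113 − 31 = 82 left.
January 2032 has 31 days: 82 − 31 = 51 left.
February 2032 has 29 days (2032 is a leap year): 51 − 29 = 22 left.
22 days into March 2032 → March 22, 2032.
Counting back 493 days from March 22, 2032:
Going back 22 days from March 22, 2032 reaches the end of the previous month; 493 − 22 = 471 left.
February 2032 has 29 days (2032 is a leap year): 471 − 29 = 442 left.
January 2032 has 31 days: 442 − 31 = 411 left.
December 2031 has 31 days: 411 − 31 = 380 left.
November 2031 has 30 days: 380 − 30 = 350 left.
October 2031 has 31 days: 350 − 31 = 319 left.
September 2031 has 30 days: 319 − 30 = 289 left.
August 2031 has 31 days: 289 − 31 = 258 left.
July 2031 has 31 days: 258 − 31 = 227 left.
June 2031 has 30 days: 227 − 30 = 197 left.
May 2031 has 31 days: 197 − 31 = 166 left.
April 2031 has 30 days: 166 − 30 = 136 left.
March 2031 has 31 days: 136 − 31 = 105 left.
February 2031 has 28 days (2031 is not a leap year): 105 − 28 = 77 left.
January 2031 has 31 days: 77 − 31 = 46 left.
December 2030 has 31 days: 46 − 31 = 15 left.
November 2030 has 30 days; 30 − 15 = 15 → November 15, 2030.
Advancing 17 weeks (= 119 days) from November 15, 2030:
November has 30 days, so 30 − 15 = 15 days remain after November 15, 2030; 119 − 15 = 104 left.
December 2030 has 31 days: 104 − 31 = 73 left.
January 2031 has 31 days: 73 − 31 = 42 left.
February 2031 has 28 days (2031 is not a leap year): 42 − 28 = 14 left.
14 days into March 2031 → March 14, 2031.
Counting forward 150 days from March 14, 2031:
March has 31 days, so 31 − 14 = 17 days remain after March 14, 2031; 150 − 17 = 133 left.
April 2031 has 30 days: 133 − 30 = 103 left.
May 2031 has 31 days: 103 − 31 = 72 left.
June 2031 has 30 days: 72 − 30 = 42 left.
July 2031 has 31 days: 42 − 31 = 11 left.
11 days into August 2031 → August 11, 2031.

August 11, 2031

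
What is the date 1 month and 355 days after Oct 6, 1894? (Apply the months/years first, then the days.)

October 27, 1895

Adding 1 month and 355 days from October 6, 1894: first the month/year part, then the days.
month 10 + 1 = 11 → November 1894.
Day 6 is valid in November, giving November 6, 1894.
Now add 355 days from November 6, 1894.
November has 30 days, so 30 − 6 = 24 days remain after November 6, 1894; 355 − 24 = 331 left.
December 1894 has 31 days: 331 − 31 = 300 left.
January 1895 has 31 days: 300 − 31 = 269 left.
February 1895 has 28 days (1895 is not a leap year): 269 − 28 = 241 left.
March 1895 has 31 days: 241 − 31 = 210 left.
April 1895 has 30 days: 210 − 30 = 180 left.
May 1895 has 31 days: 180 − 31 = 149 left.
June 1895 has 30 days: 149 − 30 = 119 left.
July 1895 has 31 days: 119 − 31 = 88 left.
August 1895 has 31 days: 88 − 31 = 57 left.
September 1895 has 30 days: 57 − 30 = 27 left.
27 days into October 1895 → October 27, 1895.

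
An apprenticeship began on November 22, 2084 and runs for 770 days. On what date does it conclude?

Advancing 770 days from November 22, 2084.
November has 30 days, so 30 − 22 = 8 days remain after November 22, 2084; 770 − 8 = 762 left.
December 2084 has 31 days: 762 − 31 = 731 left.
January 2085 has 31 days: 731 − 31 = 700 left.
February 2085 has 28 days (2085 is not a leap year): 700 − 28 = 672 left.
March 2085 has 31 days: 672 − 31 = 641 left.
April 2085 has 30 days: 641 − 30 = 611 left.
May 2085 has 31 days: 611 − 31 = 580 left.
June 2085 has 30 days: 580 − 30 = 550 left.
July 2085 has 31 days: 550 − 31 = 519 left.
August 2085 has 31 days: 519 − 31 = 488 left.
September 2085 has 30 days: 488 − 30 = 458 left.
October 2085 has 31 days: 458 − 31 = 427 left.
November 2085 has 30 days: 427 − 30 = 397 left.
December 2085 has 31 days: 397 − 31 = 366 left.
January 2086 has 31 days: 366 − 31 = 335 left.
February 2086 has 28 days (2086 is not a leap year): 335 − 28 = 307 left.
March 2086 has 31 days: 307 − 31 = 276 left.
April 2086 has 30 days: 276 − 30 = 246 left.
May 2086 has 31 days: 246 − 31 = 215 left.
June 2086 has 30 days: 215 − 30 = 185 left.
July 2086 has 31 days: 185 − 31 = 154 left.
August 2086 has 31 days: 154 − 31 = 123 left.
September 2086 has 30 days: 123 − 30 = 93 left.
October 2086 has 31 days: 93 − 31 = 62 left.
November 2086 has 30 days: 62 − 30 = 32 left.
December 2086 has 31 days: 32 − 31 = 1 left.
1 day into January 2087 → January 1, 2087.

January 1, 2087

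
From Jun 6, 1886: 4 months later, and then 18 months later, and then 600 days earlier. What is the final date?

August 15, 1886

Adding 4 months from June 6, 1886:
month 6 + 4 = 10 → October 1886.
Day 6 is valid in October, giving October 6, 1886.
Adding 18 months from October 6, 1886:
month 10 + 18 = 28, which is month 4 of year 1888 → April 1888.
Day 6 is valid in April, giving April 6, 1888.
Going back 600 days from April 6, 1888:
Going back 6 days from April 6, 1888 reaches the end of the previous month; 600 − 6 = 594 left.
March 1888 has 31 days: 594 − 31 = 563 left.
February 1888 has 29 days (1888 is a leap year): 563 − 29 = 534 left.
January 1888 has 31 days: 534 − 31 = 503 left.
December 1887 has 31 days: 503 − 31 = 472 left.
November 1887 has 30 days: 472 − 30 = 442 left.
October 1887 has 31 days: 442 − 31 = 411 left.
September 1887 has 30 days: 411 − 30 = 381 left.
August 1887 has 31 days: 381 − 31 = 350 left.
July 1887 has 31 days: 350 − 31 = 319 left.
June 1887 has 30 days: 319 − 30 = 289 left.
May 1887 has 31 days: 289 − 31 = 258 left.
April 1887 has 30 days: 258 − 30 = 228 left.
March 1887 has 31 days: 228 − 31 = 197 left.
February 1887 has 28 days (1887 is not a leap year): 197 − 28 = 169 left.
January 1887 has 31 days: 169 − 31 = 138 left.
December 1886 has 31 days: 138 − 31 = 107 left.
November 1886 has 30 days: 107 − 30 = 77 left.
October 1886 has 31 days: 77 − 31 = 46 left.
September 1886 has 30 days: 46 − 30 = 16 left.
August 1886 has 31 days; 31 − 16 = 15 → August 15, 1886.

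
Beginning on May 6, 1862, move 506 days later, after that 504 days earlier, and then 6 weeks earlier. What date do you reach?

March 27, 1862

Adding 506 days from May 6, 1862:
May has 31 days, so 31 − 6 = 25 days remain after May 6, 1862; 506 − 25 = 481 left.
June 1862 has 30 days: 481 − 30 = 451 left.
July 1862 has 31 days: 451 − 31 = 420 left.
August 1862 has 31 days: 420 − 31 = 389 left.
September 1862 has 30 days: 389 − 30 = 359 left.
October 1862 has 31 days: 359 − 31 = 328 left.
November 1862 has 30 days: 328 − 30 = 298 left.
December 1862 has 31 days: 298 − 31 = 267 left.
January 1863 has 31 days: 267 − 31 = 236 left.
February 1863 has 28 days (1863 is not a leap year): 236 − 28 = 208 left.
March 1863 has 31 days: 208 − 31 = 177 left.
April 1863 has 30 days: 177 − 30 = 147 left.
May 1863 has 31 days: 147 − 31 = 116 left.
June 1863 has 30 days: 116 − 30 = 86 left.
July 1863 has 31 days: 86 − 31 = 55 left.
August 1863 has 31 days: 55 − 31 = 24 left.
24 days into September 1863 → September 24, 1863.
Going back 504 days from September 24, 1863:
Going back 24 days from September 24, 1863 reaches the end of the previous month; 504 − 24 = 480 left.
August 1863 has 31 days: 480 − 31 = 449 left.
July 1863 has 31 days: 449 − 31 = 418 left.
June 1863 has 30 days: 418 − 30 = 388 left.
May 1863 has 31 days: 388 − 31 = 357 left.
April 1863 has 30 days: 357 − 30 = 327 left.
March 1863 has 31 days: 327 − 31 = 296 left.
February 1863 has 28 days (1863 is not a leap year): 296 − 28 = 268 left.
January 1863 has 31 days: 268 − 31 = 237 left.
December 1862 has 31 days: 237 − 31 = 206 left.
November 1862 has 30 days: 206 − 30 = 176 left.
October 1862 has 31 days: 176 − 31 = 145 left.
September 1862 has 30 days: 145 − 30 = 115 left.
August 1862 has 31 days: 115 − 31 = 84 left.
July 1862 has 31 days: 84 − 31 = 53 left.
June 1862 has 30 days: 53 − 30 = 23 left.
May 1862 has 31 days; 31 − 23 = 8 → May 8, 1862.
Going back 6 weeks (= 42 days) from May 8, 1862:
Going back 8 days from May 8, 1862 reaches the end of the previous month; 42 − 8 = 34 left.
April 1862 has 30 days: 34 − 30 = 4 left.
March 1862 has 31 days; 31 − 4 = 27 → March 27, 1862.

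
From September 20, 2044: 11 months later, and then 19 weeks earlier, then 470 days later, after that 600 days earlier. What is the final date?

Counting forward 11 months from September 20, 2044:
month 9 + 11 = 20, which is month 8 of year 2045 → August 2045.
Day 20 is valid in August, giving August 20, 2045.
Going back 19 weeks (= 133 days) from August 20, 2045:
Going back 20 days from August 20, 2045 reaches the end of the previous month; 133 − 20 = 113 left.
July 2045 has 31 days: 113 − 31 = 82 left.
June 2045 has 30 days: 82 − 30 = 52 left.
May 2045 has 31 days: 52 − 31 = 21 left.
April 2045 has 30 days; 30 − 21 = 9 → April 9, 2045.
Counting forward 470 days from April 9, 2045:
April has 30 days, so 30 − 9 = 21 days remain after April 9, 2045; 470 − 21 = 449 left.
May 2045 has 31 days: 449 − 31 = 418 left.
June 2045 has 30 days: 418 − 30 = 388 left.
July 2045 has 31 days: 388 − 31 = 357 left.
August 2045 has 31 days: 357 − 31 = 326 left.
September 2045 has 30 days: 326 − 30 = 296 left.
October 2045 has 31 days: 296 − 31 = 265 left.
November 2045 has 30 days: 265 − 30 = 235 left.
December 2045 has 31 days: 235 − 31 = 204 left.
January 2046 has 31 days: 204 − 31 = 173 left.
February 2046 has 28 days (2046 is not a leap year): 173 − 28 = 145 left.
March 2046 has 31 days: 145 − 31 = 114 left.
April 2046 has 30 days: 114 − 30 = 84 left.
May 2046 has 31 days: 84 − 31 = 53 left.
June 2046 has 30 days: 53 − 30 = 23 left.
23 days into July 2046 → July 23, 2046.
Going back 600 days from July 23, 2046:
Going back 23 days from July 23, 2046 reaches the end of the previous month; 600 − 23 = 577 left.
June 2046 has 30 days: 577 − 30 = 547 left.
May 2046 has 31 days: 547 − 31 = 516 left.
April 2046 has 30 days: 516 − 30 = 486 left.
March 2046 has 31 days: 486 − 31 = 455 left.
February 2046 has 28 days (2046 is not a leap year): 455 − 28 = 427 left.
January 2046 has 31 days: 427 − 31 = 396 left.
December 2045 has 31 days: 396 − 31 = 365 left.
November 2045 has 30 days: 365 − 30 = 335 left.
October 2045 has 31 days: 335 − 31 = 304 left.
September 2045 has 30 days: 304 − 30 = 274 left.
August 2045 has 31 days: 274 − 31 = 243 left.
July 2045 has 31 days: 243 − 31 = 212 left.
June 2045 has 30 days: 212 − 30 = 182 left.
May 2045 has 31 days: 182 − 31 = 151 left.
April 2045 has 30 days: 151 − 30 = 121 left.
March 2045 has 31 days: 121 − 31 = 90 left.
February 2045 has 28 days (2045 is not a leap year): 90 − 28 = 62 left.
January 2045 has 31 days: 62 − 31 = 31 left.
December 2044 has 31 days: 31 − 31 = 0 left.
November 2044 has 30 days; 30 − 0 = 30 → November 30, 2044.

November 30, 2044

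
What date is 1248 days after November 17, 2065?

Advancing 1248 days from November 17, 2065.
November has 30 days, so 30 − 17 = 13 days remain after November 17, 2065; 1248 − 13 = 1235 left.
December 2065 has 31 days: 1235 − 31 = 1204 left.
January 2066 has 31 days: 1204 − 31 = 1173 left.
February 2066 has 28 days (2066 is not a leap year): 1173 − 28 = 1145 left.
March 2066 has 31 days: 1145 − 31 = 1114 left.
April 2066 has 30 days: 1114 − 30 = 1084 left.
May 2066 has 31 days: 1084 − 31 = 1053 left.
June 2066 has 30 days: 1053 − 30 = 1023 left.
July 2066 has 31 days: 1023 − 31 = 992 left.
August 2066 has 31 days: 992 − 31 = 961 left.
September 2066 has 30 days: 961 − 30 = 931 left.
October 2066 has 31 days: 931 − 31 = 900 left.
November 2066 has 30 days: 900 − 30 = 870 left.
December 2066 has 31 days: 870 − 31 = 839 left.
January 2067 has 31 days: 839 − 31 = 808 left.
February 2067 has 28 days (2067 is not a leap year): 808 − 28 = 780 left.
March 2067 has 31 days: 780 − 31 = 749 left.
April 2067 has 30 days: 749 − 30 = 719 left.
May 2067 has 31 days: 719 − 31 = 688 left.
June 2067 has 30 days: 688 − 30 = 658 left.
July 2067 has 31 days: 658 − 31 = 627 left.
August 2067 has 31 days: 627 − 31 = 596 left.
September 2067 has 30 days: 596 − 30 = 566 left.
October 2067 has 31 days: 566 − 31 = 535 left.
November 2067 has 30 days: 535 − 30 = 505 left.
December 2067 has 31 days: 505 − 31 = 474 left.
January 2068 has 31 days: 474 − 31 = 443 left.
February 2068 has 29 days (2068 is a leap year): 443 − 29 = 414 left.
March 2068 has 31 days: 414 − 31 = 383 left.
April 2068 has 30 days: 383 − 30 = 353 left.
May 2068 has 31 days: 353 − 31 = 322 left.
June 2068 has 30 days: 322 − 30 = 292 left.
July 2068 has 31 days: 292 − 31 = 261 left.
August 2068 has 31 days: 261 − 31 = 230 left.
September 2068 has 30 days: 230 − 30 = 200 left.
October 2068 has 31 days: 200 − 31 = 169 left.
November 2068 has 30 days: 169 − 30 = 139 left.
December 2068 has 31 days: 139 − 31 = 108 left.
January 2069 has 31 days: 108 − 31 = 77 left.
February 2069 has 28 days (2069 is not a leap year): 77 − 28 = 49 left.
March 2069 has 31 days: 49 − 31 = 18 left.
18 days into April 2069 → April 18, 2069.

April 18, 2069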